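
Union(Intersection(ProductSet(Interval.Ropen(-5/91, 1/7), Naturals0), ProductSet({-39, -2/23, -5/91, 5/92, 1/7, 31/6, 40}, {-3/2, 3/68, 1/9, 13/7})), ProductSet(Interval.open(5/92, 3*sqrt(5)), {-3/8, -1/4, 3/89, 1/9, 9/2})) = ProductSet(Interval.open(5/92, 3*sqrt(5)), {-3/8, -1/4, 3/89, 1/9, 9/2})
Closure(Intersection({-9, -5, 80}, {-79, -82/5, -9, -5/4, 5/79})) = {-9}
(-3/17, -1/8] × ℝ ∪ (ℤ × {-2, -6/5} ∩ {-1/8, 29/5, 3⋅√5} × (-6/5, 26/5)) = (-3/17, -1/8] × ℝ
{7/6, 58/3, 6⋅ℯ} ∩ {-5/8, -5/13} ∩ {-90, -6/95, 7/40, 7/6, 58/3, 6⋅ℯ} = ∅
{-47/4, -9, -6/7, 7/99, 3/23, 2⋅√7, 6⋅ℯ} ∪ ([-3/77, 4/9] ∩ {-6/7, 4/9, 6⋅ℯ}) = {-47/4, -9, -6/7, 7/99, 3/23, 4/9, 2⋅√7, 6⋅ℯ}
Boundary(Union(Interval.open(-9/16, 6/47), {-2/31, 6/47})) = {-9/16, 6/47}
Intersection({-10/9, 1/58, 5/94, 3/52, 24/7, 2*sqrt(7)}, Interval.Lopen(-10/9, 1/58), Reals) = {1/58}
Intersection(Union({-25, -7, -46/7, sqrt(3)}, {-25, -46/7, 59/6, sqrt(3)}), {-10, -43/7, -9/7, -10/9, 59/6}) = {59/6}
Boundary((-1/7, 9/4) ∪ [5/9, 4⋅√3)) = {-1/7, 4⋅√3}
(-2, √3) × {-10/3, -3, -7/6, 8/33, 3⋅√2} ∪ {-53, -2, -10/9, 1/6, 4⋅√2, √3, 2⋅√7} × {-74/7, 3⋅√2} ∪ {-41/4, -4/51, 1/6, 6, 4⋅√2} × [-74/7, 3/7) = ({-41/4, -4/51, 1/6, 6, 4⋅√2} × [-74/7, 3/7)) ∪ ((-2, √3) × {-10/3, -3, -7/6, 8/33, 3⋅√2}) ∪ ({-53, -2, -10/9, 1/6, 4⋅√2, √3, 2⋅√7} × {-74/7, 3⋅√2})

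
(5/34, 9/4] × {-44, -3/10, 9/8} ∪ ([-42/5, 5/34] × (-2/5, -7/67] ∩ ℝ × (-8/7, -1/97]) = ((5/34, 9/4] × {-44, -3/10, 9/8}) ∪ ([-42/5, 5/34] × (-2/5, -7/67])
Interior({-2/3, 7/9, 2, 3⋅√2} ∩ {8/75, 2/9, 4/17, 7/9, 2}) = ∅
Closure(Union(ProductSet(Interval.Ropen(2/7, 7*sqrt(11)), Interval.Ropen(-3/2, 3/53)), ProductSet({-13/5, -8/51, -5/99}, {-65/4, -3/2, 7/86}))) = Union(ProductSet({2/7, 7*sqrt(11)}, Interval(-3/2, 3/53)), ProductSet({-13/5, -8/51, -5/99}, {-65/4, -3/2, 7/86}), ProductSet(Interval(2/7, 7*sqrt(11)), {-3/2, 3/53}), ProductSet(Interval.Ropen(2/7, 7*sqrt(11)), Interval.Ropen(-3/2, 3/53)))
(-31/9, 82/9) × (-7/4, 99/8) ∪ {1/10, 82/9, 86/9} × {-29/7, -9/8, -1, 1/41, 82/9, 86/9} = ((-31/9, 82/9) × (-7/4, 99/8)) ∪ ({1/10, 82/9, 86/9} × {-29/7, -9/8, -1, 1/41, 82/9, 86/9})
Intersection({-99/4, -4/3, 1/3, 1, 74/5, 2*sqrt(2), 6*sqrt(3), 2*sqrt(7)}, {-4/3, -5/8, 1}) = {-4/3, 1}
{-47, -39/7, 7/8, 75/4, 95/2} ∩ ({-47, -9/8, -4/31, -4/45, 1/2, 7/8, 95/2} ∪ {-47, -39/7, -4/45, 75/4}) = {-47, -39/7, 7/8, 75/4, 95/2}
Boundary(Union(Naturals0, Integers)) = Integers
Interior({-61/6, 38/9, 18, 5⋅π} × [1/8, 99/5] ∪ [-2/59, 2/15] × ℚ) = ∅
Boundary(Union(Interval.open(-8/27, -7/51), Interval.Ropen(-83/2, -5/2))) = {-83/2, -5/2, -8/27, -7/51}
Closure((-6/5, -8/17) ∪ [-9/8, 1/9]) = [-6/5, 1/9]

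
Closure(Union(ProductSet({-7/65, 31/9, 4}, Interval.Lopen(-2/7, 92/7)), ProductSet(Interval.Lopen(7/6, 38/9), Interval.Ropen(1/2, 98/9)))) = Union(ProductSet({7/6, 38/9}, Interval(1/2, 98/9)), ProductSet({-7/65, 31/9, 4}, Interval(-2/7, 92/7)), ProductSet(Interval(7/6, 38/9), {1/2, 98/9}), ProductSet(Interval.Lopen(7/6, 38/9), Interval.Ropen(1/2, 98/9)))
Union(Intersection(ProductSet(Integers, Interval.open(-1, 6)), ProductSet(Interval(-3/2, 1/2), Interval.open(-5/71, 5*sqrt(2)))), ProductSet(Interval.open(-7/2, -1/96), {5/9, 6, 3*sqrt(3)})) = Union(ProductSet(Interval.open(-7/2, -1/96), {5/9, 6, 3*sqrt(3)}), ProductSet(Range(-1, 1, 1), Interval.open(-5/71, 6)))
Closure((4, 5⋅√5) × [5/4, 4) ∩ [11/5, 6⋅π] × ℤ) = [4, 5⋅√5] × {2, 3}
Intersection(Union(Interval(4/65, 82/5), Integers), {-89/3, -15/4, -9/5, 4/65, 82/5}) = {4/65, 82/5}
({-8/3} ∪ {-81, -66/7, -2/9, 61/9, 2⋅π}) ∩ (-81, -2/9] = {-66/7, -8/3, -2/9}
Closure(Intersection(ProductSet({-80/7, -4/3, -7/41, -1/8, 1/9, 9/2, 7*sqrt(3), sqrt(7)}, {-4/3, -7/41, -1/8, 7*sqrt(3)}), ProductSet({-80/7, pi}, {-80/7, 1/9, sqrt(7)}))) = EmptySet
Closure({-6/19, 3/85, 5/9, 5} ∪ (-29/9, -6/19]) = [-29/9, -6/19] ∪ {3/85, 5/9, 5}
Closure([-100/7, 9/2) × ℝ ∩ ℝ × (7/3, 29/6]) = ({-100/7, 9/2} × [7/3, 29/6]) ∪ ([-100/7, 9/2] × {7/3, 29/6}) ∪ ([-100/7, 9/2) × (7/3, 29/6])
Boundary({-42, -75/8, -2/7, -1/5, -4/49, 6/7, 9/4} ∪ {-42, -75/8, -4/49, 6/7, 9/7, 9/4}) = {-42, -75/8, -2/7, -1/5, -4/49, 6/7, 9/7, 9/4}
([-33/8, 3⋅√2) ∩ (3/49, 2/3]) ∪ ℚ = ℚ ∪ [3/49, 2/3]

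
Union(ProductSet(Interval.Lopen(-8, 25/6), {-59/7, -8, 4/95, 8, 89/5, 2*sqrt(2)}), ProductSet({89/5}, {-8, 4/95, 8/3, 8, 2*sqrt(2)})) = Union(ProductSet({89/5}, {-8, 4/95, 8/3, 8, 2*sqrt(2)}), ProductSet(Interval.Lopen(-8, 25/6), {-59/7, -8, 4/95, 8, 89/5, 2*sqrt(2)}))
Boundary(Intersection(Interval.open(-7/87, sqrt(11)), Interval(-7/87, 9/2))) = {-7/87, sqrt(11)}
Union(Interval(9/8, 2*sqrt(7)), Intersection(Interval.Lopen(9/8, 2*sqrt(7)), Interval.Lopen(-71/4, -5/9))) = Interval(9/8, 2*sqrt(7))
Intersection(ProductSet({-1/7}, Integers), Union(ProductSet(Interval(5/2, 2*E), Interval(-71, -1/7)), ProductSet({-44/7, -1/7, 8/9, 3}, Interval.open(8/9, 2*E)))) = ProductSet({-1/7}, Range(1, 6, 1))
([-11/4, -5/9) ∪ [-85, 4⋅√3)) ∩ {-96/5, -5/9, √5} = {-96/5, -5/9, √5}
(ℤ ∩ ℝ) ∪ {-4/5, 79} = ℤ ∪ {-4/5}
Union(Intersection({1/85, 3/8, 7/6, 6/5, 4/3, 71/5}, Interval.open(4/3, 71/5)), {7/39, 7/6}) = {7/39, 7/6}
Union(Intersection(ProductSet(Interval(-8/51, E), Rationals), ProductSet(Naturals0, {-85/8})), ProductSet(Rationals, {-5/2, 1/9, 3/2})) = Union(ProductSet(Range(0, 3, 1), {-85/8}), ProductSet(Rationals, {-5/2, 1/9, 3/2}))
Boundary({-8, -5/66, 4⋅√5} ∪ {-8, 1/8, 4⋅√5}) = {-8, -5/66, 1/8, 4⋅√5}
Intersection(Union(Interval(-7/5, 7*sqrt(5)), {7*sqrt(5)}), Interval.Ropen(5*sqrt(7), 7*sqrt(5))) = Interval.Ropen(5*sqrt(7), 7*sqrt(5))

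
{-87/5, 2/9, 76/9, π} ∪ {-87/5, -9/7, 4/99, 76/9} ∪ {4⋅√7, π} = {-87/5, -9/7, 4/99, 2/9, 76/9, 4⋅√7, π}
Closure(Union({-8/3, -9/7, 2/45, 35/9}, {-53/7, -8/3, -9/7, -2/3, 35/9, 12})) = {-53/7, -8/3, -9/7, -2/3, 2/45, 35/9, 12}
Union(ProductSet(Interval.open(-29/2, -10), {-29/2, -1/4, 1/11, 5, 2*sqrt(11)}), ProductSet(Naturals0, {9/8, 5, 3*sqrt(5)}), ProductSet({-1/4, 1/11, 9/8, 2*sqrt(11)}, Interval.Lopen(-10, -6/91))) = Union(ProductSet({-1/4, 1/11, 9/8, 2*sqrt(11)}, Interval.Lopen(-10, -6/91)), ProductSet(Interval.open(-29/2, -10), {-29/2, -1/4, 1/11, 5, 2*sqrt(11)}), ProductSet(Naturals0, {9/8, 5, 3*sqrt(5)}))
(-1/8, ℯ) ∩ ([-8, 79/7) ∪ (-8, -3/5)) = (-1/8, ℯ)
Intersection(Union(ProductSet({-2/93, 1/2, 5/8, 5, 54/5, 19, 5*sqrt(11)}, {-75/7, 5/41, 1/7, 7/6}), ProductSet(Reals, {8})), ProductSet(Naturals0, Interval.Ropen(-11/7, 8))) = ProductSet({5, 19}, {5/41, 1/7, 7/6})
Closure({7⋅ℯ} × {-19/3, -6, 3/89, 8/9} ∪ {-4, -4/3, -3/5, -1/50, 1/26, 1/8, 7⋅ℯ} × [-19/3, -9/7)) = ({7⋅ℯ} × {-19/3, -6, 3/89, 8/9}) ∪ ({-4, -4/3, -3/5, -1/50, 1/26, 1/8, 7⋅ℯ} × [-19/3, -9/7])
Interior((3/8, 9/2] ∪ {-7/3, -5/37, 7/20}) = (3/8, 9/2)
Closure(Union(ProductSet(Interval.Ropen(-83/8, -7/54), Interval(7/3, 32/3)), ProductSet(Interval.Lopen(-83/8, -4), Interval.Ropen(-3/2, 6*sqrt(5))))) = Union(ProductSet({-83/8}, Interval(-3/2, 6*sqrt(5))), ProductSet({-83/8, -4}, Union(Interval(-3/2, 7/3), Interval(32/3, 6*sqrt(5)))), ProductSet(Interval(-83/8, -4), {-3/2, 6*sqrt(5)}), ProductSet(Interval.Lopen(-83/8, -4), Interval.Ropen(-3/2, 6*sqrt(5))), ProductSet(Interval(-83/8, -7/54), Interval(7/3, 32/3)))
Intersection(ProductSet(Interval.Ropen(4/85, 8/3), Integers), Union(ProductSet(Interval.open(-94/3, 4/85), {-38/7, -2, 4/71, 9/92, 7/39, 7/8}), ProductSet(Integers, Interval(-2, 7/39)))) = ProductSet(Range(1, 3, 1), Range(-2, 1, 1))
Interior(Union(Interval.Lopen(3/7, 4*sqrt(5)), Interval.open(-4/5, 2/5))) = Union(Interval.open(-4/5, 2/5), Interval.open(3/7, 4*sqrt(5)))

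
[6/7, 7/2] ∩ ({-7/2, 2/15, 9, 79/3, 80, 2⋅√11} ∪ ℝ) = [6/7, 7/2]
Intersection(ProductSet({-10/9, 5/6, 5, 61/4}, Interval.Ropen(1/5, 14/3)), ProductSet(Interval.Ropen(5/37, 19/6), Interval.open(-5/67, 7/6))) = ProductSet({5/6}, Interval.Ropen(1/5, 7/6))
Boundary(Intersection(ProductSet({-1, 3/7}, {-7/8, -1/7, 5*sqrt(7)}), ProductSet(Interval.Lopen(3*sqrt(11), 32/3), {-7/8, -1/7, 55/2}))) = EmptySet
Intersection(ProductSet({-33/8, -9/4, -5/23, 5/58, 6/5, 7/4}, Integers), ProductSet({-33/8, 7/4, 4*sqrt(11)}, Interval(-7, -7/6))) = ProductSet({-33/8, 7/4}, Range(-7, -1, 1))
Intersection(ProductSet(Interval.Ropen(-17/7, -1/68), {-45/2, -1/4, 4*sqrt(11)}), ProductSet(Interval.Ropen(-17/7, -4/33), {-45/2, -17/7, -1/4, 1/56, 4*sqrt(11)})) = ProductSet(Interval.Ropen(-17/7, -4/33), {-45/2, -1/4, 4*sqrt(11)})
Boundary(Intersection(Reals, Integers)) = Integers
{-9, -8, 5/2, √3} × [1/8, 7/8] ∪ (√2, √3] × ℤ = ((√2, √3] × ℤ) ∪ ({-9, -8, 5/2, √3} × [1/8, 7/8])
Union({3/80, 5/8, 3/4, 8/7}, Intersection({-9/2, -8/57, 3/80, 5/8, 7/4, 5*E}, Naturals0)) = {3/80, 5/8, 3/4, 8/7}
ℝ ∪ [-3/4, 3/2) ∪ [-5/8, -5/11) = (-∞, ∞)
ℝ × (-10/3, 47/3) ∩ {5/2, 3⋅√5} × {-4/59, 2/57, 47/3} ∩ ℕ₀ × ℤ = ∅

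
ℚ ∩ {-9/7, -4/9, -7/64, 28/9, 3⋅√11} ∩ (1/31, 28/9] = {28/9}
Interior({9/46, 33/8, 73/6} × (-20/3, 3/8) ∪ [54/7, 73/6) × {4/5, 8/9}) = ∅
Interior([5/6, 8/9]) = (5/6, 8/9)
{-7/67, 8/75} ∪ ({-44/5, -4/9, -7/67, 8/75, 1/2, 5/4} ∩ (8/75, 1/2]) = {-7/67, 8/75, 1/2}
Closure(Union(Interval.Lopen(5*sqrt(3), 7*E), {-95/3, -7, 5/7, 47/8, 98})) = Union({-95/3, -7, 5/7, 47/8, 98}, Interval(5*sqrt(3), 7*E))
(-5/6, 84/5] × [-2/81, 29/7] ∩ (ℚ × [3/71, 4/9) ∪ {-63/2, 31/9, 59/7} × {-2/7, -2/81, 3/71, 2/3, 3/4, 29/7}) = ({31/9, 59/7} × {-2/81, 3/71, 2/3, 3/4, 29/7}) ∪ ((ℚ ∩ (-5/6, 84/5]) × [3/71, 4/9))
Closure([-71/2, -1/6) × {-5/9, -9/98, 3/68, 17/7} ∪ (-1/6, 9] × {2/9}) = ([-1/6, 9] × {2/9}) ∪ ([-71/2, -1/6] × {-5/9, -9/98, 3/68, 17/7})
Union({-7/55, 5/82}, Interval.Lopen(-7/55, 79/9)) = Interval(-7/55, 79/9)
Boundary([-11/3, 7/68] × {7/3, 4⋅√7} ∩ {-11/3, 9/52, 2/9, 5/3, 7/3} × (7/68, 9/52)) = ∅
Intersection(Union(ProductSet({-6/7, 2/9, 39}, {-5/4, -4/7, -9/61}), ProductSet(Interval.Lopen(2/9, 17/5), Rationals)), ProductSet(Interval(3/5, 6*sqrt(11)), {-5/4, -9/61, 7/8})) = ProductSet(Interval(3/5, 17/5), {-5/4, -9/61, 7/8})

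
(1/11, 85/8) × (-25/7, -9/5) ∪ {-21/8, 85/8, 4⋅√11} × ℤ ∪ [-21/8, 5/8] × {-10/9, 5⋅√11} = ({-21/8, 85/8, 4⋅√11} × ℤ) ∪ ((1/11, 85/8) × (-25/7, -9/5)) ∪ ([-21/8, 5/8] × {-10/9, 5⋅√11})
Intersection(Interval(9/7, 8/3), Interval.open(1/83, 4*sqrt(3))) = Interval(9/7, 8/3)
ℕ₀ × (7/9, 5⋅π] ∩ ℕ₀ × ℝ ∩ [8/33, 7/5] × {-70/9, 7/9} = ∅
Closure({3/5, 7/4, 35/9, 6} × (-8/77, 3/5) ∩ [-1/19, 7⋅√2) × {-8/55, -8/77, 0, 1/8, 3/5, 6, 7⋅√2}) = {3/5, 7/4, 35/9, 6} × {0, 1/8}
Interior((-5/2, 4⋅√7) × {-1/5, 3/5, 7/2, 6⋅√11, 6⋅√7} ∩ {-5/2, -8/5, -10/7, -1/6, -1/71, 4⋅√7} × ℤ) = ∅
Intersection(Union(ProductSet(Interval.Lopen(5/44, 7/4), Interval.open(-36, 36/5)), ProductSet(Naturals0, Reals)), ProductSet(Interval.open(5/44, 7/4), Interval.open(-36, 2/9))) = ProductSet(Interval.open(5/44, 7/4), Interval.open(-36, 2/9))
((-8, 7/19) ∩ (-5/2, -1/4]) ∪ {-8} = {-8} ∪ (-5/2, -1/4]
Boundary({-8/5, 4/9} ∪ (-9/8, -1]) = {-8/5, -9/8, -1, 4/9}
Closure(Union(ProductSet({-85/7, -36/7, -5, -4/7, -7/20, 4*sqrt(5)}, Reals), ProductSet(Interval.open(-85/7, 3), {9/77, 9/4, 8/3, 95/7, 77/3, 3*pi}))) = Union(ProductSet({-85/7, -36/7, -5, -4/7, -7/20, 4*sqrt(5)}, Reals), ProductSet(Interval(-85/7, 3), {9/77, 9/4, 8/3, 95/7, 77/3, 3*pi}))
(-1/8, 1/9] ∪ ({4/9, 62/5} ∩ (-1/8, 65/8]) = (-1/8, 1/9] ∪ {4/9}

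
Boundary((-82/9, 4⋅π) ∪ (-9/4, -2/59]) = {-82/9, 4⋅π}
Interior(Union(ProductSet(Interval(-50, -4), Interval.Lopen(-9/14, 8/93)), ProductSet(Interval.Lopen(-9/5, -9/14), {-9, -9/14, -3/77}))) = ProductSet(Interval.open(-50, -4), Interval.open(-9/14, 8/93))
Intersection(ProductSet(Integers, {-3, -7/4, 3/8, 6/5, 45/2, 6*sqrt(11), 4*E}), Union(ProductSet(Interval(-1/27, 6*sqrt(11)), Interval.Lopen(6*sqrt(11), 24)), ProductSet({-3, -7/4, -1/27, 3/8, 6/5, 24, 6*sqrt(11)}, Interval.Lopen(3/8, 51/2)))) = Union(ProductSet({-3, 24}, {6/5, 45/2, 6*sqrt(11), 4*E}), ProductSet(Range(0, 20, 1), {45/2}))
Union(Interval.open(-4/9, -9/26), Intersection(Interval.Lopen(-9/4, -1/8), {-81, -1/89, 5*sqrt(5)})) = Interval.open(-4/9, -9/26)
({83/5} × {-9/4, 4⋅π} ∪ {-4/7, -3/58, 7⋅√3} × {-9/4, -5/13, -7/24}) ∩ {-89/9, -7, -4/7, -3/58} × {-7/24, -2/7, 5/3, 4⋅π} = {-4/7, -3/58} × {-7/24}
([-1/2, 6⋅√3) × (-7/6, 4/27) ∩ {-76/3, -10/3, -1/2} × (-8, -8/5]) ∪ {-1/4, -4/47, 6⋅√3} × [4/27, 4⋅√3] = {-1/4, -4/47, 6⋅√3} × [4/27, 4⋅√3]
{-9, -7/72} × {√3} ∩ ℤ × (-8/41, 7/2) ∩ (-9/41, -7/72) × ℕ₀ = ∅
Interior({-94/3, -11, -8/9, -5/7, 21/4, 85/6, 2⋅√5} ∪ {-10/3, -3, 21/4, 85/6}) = ∅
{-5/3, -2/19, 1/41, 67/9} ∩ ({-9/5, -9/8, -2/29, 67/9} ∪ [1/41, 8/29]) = {1/41, 67/9}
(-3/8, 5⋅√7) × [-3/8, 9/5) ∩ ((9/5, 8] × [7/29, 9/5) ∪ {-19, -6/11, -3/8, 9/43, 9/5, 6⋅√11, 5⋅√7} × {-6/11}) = (9/5, 8] × [7/29, 9/5)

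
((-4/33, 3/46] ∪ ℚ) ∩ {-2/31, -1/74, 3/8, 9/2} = {-2/31, -1/74, 3/8, 9/2}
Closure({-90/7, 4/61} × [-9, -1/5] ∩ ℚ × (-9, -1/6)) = {-90/7, 4/61} × [-9, -1/5]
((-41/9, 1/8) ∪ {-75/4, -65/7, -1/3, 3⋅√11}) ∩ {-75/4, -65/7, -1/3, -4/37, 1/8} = {-75/4, -65/7, -1/3, -4/37}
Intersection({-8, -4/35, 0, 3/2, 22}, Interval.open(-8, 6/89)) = {-4/35, 0}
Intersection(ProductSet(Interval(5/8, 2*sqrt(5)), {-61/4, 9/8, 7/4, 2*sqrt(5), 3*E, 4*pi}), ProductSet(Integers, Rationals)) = ProductSet(Range(1, 5, 1), {-61/4, 9/8, 7/4})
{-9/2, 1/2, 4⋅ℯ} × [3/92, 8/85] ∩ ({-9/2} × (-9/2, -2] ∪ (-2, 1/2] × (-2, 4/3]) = {1/2} × [3/92, 8/85]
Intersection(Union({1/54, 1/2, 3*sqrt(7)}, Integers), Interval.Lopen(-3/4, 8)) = Union({1/54, 1/2, 3*sqrt(7)}, Range(0, 9, 1))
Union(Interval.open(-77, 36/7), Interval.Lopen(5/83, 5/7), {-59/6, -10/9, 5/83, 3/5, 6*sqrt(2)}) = Union({6*sqrt(2)}, Interval.open(-77, 36/7))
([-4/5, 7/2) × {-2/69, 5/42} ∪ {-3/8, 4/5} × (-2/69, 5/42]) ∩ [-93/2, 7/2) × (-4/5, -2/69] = [-4/5, 7/2) × {-2/69}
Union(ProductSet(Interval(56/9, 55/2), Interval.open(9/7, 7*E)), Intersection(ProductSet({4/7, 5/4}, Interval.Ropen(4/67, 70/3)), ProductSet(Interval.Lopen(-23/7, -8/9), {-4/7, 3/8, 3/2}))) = ProductSet(Interval(56/9, 55/2), Interval.open(9/7, 7*E))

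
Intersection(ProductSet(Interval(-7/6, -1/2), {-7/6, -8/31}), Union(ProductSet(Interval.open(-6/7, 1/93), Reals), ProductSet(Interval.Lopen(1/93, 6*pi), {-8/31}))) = ProductSet(Interval.Lopen(-6/7, -1/2), {-7/6, -8/31})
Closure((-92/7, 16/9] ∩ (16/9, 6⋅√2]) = ∅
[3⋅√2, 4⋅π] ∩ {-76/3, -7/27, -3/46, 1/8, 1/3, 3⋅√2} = {3⋅√2}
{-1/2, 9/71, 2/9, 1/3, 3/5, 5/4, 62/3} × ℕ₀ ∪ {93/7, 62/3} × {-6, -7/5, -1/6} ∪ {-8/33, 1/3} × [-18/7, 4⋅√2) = ({93/7, 62/3} × {-6, -7/5, -1/6}) ∪ ({-1/2, 9/71, 2/9, 1/3, 3/5, 5/4, 62/3} × ℕ₀) ∪ ({-8/33, 1/3} × [-18/7, 4⋅√2))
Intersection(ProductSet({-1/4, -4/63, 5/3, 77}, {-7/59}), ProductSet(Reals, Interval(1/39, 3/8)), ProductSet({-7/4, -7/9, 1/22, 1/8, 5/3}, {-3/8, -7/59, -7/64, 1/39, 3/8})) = EmptySet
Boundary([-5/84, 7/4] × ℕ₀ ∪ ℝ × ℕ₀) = (-∞, ∞) × ℕ₀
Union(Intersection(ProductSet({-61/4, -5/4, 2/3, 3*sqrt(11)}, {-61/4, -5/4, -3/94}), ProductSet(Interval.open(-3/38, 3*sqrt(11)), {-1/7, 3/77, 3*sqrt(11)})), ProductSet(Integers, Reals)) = ProductSet(Integers, Reals)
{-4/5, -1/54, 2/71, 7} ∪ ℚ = ℚ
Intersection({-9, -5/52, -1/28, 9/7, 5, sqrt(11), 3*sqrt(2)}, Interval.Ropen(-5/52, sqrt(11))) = {-5/52, -1/28, 9/7}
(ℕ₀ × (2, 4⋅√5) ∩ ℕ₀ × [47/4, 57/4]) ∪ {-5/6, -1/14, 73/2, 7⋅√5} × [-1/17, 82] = {-5/6, -1/14, 73/2, 7⋅√5} × [-1/17, 82]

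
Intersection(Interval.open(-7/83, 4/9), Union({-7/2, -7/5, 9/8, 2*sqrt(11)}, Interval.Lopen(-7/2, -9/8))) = EmptySet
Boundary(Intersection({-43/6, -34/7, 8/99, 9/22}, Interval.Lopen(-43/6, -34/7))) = {-34/7}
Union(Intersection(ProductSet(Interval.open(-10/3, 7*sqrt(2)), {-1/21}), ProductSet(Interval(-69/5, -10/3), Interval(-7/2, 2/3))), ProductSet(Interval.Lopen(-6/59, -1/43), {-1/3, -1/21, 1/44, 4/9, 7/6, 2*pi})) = ProductSet(Interval.Lopen(-6/59, -1/43), {-1/3, -1/21, 1/44, 4/9, 7/6, 2*pi})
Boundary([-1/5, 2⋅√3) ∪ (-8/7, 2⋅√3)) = {-8/7, 2⋅√3}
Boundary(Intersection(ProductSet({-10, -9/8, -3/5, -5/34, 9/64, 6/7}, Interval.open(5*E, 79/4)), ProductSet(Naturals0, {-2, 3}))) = EmptySet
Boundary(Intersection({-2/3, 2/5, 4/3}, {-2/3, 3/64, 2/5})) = {-2/3, 2/5}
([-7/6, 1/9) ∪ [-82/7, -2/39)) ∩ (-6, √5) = (-6, 1/9)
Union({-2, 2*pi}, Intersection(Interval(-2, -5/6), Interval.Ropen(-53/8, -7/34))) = Union({2*pi}, Interval(-2, -5/6))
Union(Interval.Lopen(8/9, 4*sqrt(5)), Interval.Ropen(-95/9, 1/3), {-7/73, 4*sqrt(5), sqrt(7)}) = Union(Interval.Ropen(-95/9, 1/3), Interval.Lopen(8/9, 4*sqrt(5)))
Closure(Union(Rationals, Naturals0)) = Reals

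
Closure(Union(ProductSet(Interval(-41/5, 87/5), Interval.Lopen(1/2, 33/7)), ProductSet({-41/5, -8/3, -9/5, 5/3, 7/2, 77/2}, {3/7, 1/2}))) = Union(ProductSet({-41/5, -8/3, -9/5, 5/3, 7/2, 77/2}, {3/7, 1/2}), ProductSet(Interval(-41/5, 87/5), Interval(1/2, 33/7)))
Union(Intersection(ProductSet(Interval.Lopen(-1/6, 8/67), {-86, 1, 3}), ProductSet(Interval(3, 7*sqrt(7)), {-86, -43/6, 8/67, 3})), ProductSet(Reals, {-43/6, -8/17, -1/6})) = ProductSet(Reals, {-43/6, -8/17, -1/6})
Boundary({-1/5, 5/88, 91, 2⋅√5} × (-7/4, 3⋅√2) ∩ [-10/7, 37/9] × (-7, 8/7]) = {-1/5, 5/88} × [-7/4, 8/7]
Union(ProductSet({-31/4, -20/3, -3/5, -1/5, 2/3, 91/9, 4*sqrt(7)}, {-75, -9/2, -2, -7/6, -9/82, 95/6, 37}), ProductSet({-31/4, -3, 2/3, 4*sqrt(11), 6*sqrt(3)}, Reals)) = Union(ProductSet({-31/4, -3, 2/3, 4*sqrt(11), 6*sqrt(3)}, Reals), ProductSet({-31/4, -20/3, -3/5, -1/5, 2/3, 91/9, 4*sqrt(7)}, {-75, -9/2, -2, -7/6, -9/82, 95/6, 37}))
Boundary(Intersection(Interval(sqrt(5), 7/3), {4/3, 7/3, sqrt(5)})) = {7/3, sqrt(5)}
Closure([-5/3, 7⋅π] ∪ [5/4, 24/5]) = [-5/3, 7⋅π]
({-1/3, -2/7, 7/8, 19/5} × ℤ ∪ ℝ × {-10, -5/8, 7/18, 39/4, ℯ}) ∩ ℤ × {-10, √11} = ℤ × {-10}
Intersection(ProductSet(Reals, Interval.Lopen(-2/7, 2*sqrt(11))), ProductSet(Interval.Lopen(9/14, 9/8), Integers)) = ProductSet(Interval.Lopen(9/14, 9/8), Range(0, 7, 1))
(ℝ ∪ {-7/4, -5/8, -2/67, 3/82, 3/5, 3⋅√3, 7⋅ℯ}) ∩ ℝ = ℝ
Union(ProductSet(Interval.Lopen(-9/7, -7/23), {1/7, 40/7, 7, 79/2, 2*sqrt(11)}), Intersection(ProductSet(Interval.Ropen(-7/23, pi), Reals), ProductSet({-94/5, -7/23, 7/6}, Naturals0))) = Union(ProductSet({-7/23, 7/6}, Naturals0), ProductSet(Interval.Lopen(-9/7, -7/23), {1/7, 40/7, 7, 79/2, 2*sqrt(11)}))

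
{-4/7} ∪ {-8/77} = {-4/7, -8/77}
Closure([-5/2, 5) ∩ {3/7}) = {3/7}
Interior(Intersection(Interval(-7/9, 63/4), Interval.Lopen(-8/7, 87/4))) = Interval.open(-7/9, 63/4)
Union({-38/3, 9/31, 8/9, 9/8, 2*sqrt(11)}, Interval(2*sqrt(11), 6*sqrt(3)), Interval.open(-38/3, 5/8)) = Union({8/9, 9/8}, Interval.Ropen(-38/3, 5/8), Interval(2*sqrt(11), 6*sqrt(3)))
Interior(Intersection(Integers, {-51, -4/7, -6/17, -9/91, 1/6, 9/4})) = EmptySet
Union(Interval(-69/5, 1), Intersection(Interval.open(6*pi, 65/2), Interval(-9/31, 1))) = Interval(-69/5, 1)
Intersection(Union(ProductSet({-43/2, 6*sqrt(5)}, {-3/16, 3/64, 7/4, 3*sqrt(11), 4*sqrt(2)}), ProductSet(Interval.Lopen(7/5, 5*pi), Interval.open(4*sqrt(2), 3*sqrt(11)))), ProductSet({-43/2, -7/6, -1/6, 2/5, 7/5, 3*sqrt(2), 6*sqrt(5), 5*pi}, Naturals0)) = ProductSet({3*sqrt(2), 6*sqrt(5), 5*pi}, Range(6, 10, 1))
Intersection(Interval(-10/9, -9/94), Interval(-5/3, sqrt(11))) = Interval(-10/9, -9/94)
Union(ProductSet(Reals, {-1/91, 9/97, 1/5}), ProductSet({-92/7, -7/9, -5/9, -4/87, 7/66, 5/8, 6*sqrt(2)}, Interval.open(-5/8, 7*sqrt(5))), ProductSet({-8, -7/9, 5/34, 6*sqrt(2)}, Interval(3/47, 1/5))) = Union(ProductSet({-8, -7/9, 5/34, 6*sqrt(2)}, Interval(3/47, 1/5)), ProductSet({-92/7, -7/9, -5/9, -4/87, 7/66, 5/8, 6*sqrt(2)}, Interval.open(-5/8, 7*sqrt(5))), ProductSet(Reals, {-1/91, 9/97, 1/5}))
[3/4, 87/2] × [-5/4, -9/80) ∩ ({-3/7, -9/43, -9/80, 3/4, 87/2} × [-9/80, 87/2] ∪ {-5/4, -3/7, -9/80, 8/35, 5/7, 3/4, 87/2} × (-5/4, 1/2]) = {3/4, 87/2} × (-5/4, -9/80)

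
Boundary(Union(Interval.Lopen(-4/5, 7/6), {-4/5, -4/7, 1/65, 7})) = {-4/5, 7/6, 7}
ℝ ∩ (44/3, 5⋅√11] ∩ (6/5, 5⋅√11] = (44/3, 5⋅√11]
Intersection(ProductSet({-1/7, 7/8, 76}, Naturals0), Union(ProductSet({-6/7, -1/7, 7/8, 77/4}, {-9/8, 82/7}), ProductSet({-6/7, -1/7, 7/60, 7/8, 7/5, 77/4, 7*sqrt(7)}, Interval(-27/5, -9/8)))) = EmptySet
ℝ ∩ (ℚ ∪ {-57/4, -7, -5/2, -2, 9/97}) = ℚ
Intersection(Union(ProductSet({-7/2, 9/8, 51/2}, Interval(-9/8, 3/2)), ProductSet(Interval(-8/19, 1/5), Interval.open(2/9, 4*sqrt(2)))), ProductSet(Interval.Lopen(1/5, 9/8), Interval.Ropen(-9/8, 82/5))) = ProductSet({9/8}, Interval(-9/8, 3/2))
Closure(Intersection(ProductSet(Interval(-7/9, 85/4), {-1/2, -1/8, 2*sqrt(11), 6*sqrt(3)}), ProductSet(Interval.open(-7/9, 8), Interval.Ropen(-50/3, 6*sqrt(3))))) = ProductSet(Interval(-7/9, 8), {-1/2, -1/8, 2*sqrt(11)})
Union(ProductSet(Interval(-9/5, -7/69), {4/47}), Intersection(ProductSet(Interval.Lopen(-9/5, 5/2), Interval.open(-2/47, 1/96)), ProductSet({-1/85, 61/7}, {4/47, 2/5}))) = ProductSet(Interval(-9/5, -7/69), {4/47})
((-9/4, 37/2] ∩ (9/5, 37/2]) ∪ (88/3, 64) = (9/5, 37/2] ∪ (88/3, 64)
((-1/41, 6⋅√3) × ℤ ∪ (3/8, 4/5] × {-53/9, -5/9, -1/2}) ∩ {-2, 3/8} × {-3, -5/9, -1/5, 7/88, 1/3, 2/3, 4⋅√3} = {3/8} × {-3}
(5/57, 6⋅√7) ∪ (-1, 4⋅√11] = (-1, 6⋅√7)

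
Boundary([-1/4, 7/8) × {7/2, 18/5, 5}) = [-1/4, 7/8] × {7/2, 18/5, 5}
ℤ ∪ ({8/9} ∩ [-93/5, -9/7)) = ℤ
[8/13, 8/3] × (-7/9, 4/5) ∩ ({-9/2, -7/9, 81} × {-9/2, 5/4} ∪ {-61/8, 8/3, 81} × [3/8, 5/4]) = {8/3} × [3/8, 4/5)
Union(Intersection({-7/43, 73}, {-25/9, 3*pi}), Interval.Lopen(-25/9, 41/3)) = Interval.Lopen(-25/9, 41/3)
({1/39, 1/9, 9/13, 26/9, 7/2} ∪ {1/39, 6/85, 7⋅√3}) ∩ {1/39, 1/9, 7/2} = {1/39, 1/9, 7/2}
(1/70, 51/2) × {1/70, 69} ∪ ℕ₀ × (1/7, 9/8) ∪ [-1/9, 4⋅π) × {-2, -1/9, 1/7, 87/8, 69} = (ℕ₀ × (1/7, 9/8)) ∪ ((1/70, 51/2) × {1/70, 69}) ∪ ([-1/9, 4⋅π) × {-2, -1/9, 1/7, 87/8, 69})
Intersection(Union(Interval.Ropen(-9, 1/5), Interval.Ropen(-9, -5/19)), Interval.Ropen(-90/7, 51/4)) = Interval.Ropen(-9, 1/5)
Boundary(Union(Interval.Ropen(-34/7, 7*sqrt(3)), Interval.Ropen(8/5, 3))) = {-34/7, 7*sqrt(3)}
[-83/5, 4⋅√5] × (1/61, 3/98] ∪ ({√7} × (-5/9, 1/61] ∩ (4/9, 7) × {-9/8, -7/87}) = ({√7} × {-7/87}) ∪ ([-83/5, 4⋅√5] × (1/61, 3/98])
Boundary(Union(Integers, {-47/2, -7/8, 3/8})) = Union({-47/2, -7/8, 3/8}, Integers)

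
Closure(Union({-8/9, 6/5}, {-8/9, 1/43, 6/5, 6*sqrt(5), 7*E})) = {-8/9, 1/43, 6/5, 6*sqrt(5), 7*E}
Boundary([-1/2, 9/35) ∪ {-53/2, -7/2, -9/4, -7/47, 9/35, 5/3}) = {-53/2, -7/2, -9/4, -1/2, 9/35, 5/3}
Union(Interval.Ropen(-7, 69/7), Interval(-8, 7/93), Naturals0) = Union(Interval.Ropen(-8, 69/7), Naturals0)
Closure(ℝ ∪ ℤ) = ℝ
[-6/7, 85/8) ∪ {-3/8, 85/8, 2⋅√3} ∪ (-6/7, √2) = [-6/7, 85/8]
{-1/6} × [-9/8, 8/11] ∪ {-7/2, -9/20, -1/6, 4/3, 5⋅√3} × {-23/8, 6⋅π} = ({-1/6} × [-9/8, 8/11]) ∪ ({-7/2, -9/20, -1/6, 4/3, 5⋅√3} × {-23/8, 6⋅π})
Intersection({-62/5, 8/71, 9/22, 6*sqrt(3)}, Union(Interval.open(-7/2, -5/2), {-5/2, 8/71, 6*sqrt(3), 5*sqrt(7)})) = {8/71, 6*sqrt(3)}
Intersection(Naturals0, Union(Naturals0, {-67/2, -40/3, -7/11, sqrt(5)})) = Naturals0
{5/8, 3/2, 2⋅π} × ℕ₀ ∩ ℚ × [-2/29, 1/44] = {5/8, 3/2} × {0}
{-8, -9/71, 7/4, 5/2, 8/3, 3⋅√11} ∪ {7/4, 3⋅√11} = {-8, -9/71, 7/4, 5/2, 8/3, 3⋅√11}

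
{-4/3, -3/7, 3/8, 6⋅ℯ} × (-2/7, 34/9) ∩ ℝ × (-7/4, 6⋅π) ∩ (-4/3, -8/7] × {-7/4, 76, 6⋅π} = ∅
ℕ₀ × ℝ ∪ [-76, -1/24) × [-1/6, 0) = (ℕ₀ × ℝ) ∪ ([-76, -1/24) × [-1/6, 0))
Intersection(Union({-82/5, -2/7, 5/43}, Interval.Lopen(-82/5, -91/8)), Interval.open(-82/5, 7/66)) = Union({-2/7}, Interval.Lopen(-82/5, -91/8))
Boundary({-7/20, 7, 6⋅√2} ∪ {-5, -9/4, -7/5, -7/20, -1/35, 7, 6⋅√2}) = {-5, -9/4, -7/5, -7/20, -1/35, 7, 6⋅√2}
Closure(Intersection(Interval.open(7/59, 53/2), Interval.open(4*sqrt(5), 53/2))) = Interval(4*sqrt(5), 53/2)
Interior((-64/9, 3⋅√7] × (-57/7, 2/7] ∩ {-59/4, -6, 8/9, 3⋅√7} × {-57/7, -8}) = ∅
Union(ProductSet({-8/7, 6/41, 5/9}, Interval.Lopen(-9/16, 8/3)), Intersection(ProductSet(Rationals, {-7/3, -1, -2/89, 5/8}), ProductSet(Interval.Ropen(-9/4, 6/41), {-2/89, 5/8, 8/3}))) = Union(ProductSet({-8/7, 6/41, 5/9}, Interval.Lopen(-9/16, 8/3)), ProductSet(Intersection(Interval.Ropen(-9/4, 6/41), Rationals), {-2/89, 5/8}))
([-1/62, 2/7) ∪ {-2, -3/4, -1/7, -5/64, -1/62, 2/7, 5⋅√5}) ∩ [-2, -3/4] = {-2, -3/4}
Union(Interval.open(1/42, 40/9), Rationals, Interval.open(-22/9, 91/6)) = Union(Interval(-22/9, 91/6), Rationals)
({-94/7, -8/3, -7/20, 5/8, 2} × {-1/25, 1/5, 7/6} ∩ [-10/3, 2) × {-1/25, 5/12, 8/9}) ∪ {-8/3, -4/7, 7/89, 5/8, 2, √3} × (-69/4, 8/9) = ({-8/3, -7/20, 5/8} × {-1/25}) ∪ ({-8/3, -4/7, 7/89, 5/8, 2, √3} × (-69/4, 8/9))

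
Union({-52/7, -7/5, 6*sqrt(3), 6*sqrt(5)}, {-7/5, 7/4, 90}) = {-52/7, -7/5, 7/4, 90, 6*sqrt(3), 6*sqrt(5)}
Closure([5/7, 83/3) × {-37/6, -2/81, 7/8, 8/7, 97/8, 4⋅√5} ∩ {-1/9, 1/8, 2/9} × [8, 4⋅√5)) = ∅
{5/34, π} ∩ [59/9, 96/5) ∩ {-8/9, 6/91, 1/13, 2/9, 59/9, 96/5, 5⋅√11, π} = ∅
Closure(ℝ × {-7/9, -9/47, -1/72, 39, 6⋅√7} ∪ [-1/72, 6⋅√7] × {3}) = ([-1/72, 6⋅√7] × {3}) ∪ (ℝ × {-7/9, -9/47, -1/72, 39, 6⋅√7})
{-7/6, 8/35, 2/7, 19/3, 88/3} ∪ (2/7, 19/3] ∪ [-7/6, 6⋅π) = [-7/6, 6⋅π) ∪ {88/3}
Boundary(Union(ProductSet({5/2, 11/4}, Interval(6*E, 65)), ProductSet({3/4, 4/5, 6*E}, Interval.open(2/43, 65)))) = Union(ProductSet({5/2, 11/4}, Interval(6*E, 65)), ProductSet({3/4, 4/5, 6*E}, Interval(2/43, 65)))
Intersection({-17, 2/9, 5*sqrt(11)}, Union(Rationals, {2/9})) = {-17, 2/9}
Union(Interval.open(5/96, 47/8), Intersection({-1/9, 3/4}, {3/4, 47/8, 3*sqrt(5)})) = Interval.open(5/96, 47/8)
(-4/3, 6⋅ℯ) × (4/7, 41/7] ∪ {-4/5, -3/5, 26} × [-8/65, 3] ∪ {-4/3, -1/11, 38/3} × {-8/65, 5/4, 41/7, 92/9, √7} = ({-4/5, -3/5, 26} × [-8/65, 3]) ∪ ({-4/3, -1/11, 38/3} × {-8/65, 5/4, 41/7, 92/9, √7}) ∪ ((-4/3, 6⋅ℯ) × (4/7, 41/7])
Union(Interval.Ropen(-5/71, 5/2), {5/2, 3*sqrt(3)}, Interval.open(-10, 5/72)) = Union({3*sqrt(3)}, Interval.Lopen(-10, 5/2))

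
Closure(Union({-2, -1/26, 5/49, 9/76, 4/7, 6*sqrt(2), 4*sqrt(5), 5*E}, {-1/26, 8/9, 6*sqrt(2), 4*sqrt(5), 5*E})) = {-2, -1/26, 5/49, 9/76, 4/7, 8/9, 6*sqrt(2), 4*sqrt(5), 5*E}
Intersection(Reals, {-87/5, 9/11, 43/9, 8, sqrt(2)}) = {-87/5, 9/11, 43/9, 8, sqrt(2)}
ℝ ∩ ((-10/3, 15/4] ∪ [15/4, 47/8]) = (-10/3, 47/8]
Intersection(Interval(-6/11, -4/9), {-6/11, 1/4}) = {-6/11}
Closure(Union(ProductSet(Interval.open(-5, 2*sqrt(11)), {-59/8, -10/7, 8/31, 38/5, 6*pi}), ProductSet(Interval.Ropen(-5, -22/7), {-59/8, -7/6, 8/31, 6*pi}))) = Union(ProductSet(Interval(-5, -22/7), {-59/8, -7/6, 8/31, 6*pi}), ProductSet(Interval(-5, 2*sqrt(11)), {-59/8, -10/7, 8/31, 38/5, 6*pi}))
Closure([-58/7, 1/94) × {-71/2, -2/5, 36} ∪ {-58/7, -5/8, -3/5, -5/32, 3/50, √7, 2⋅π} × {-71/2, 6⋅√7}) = ([-58/7, 1/94] × {-71/2, -2/5, 36}) ∪ ({-58/7, -5/8, -3/5, -5/32, 3/50, √7, 2⋅π} × {-71/2, 6⋅√7})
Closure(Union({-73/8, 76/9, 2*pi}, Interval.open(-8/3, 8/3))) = Union({-73/8, 76/9, 2*pi}, Interval(-8/3, 8/3))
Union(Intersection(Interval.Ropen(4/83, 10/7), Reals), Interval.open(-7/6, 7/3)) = Interval.open(-7/6, 7/3)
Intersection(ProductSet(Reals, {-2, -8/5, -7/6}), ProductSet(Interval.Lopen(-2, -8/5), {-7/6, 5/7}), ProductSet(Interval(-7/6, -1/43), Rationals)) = EmptySet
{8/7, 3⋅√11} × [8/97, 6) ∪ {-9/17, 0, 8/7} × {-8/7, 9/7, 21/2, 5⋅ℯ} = ({-9/17, 0, 8/7} × {-8/7, 9/7, 21/2, 5⋅ℯ}) ∪ ({8/7, 3⋅√11} × [8/97, 6))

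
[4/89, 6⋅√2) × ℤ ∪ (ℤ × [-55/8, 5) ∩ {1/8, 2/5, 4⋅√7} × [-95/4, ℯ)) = [4/89, 6⋅√2) × ℤ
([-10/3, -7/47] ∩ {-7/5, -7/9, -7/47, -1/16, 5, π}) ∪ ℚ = ℚ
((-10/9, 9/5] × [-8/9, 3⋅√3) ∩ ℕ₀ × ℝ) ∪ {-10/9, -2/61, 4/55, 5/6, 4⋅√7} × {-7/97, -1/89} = ({-10/9, -2/61, 4/55, 5/6, 4⋅√7} × {-7/97, -1/89}) ∪ ({0, 1} × [-8/9, 3⋅√3))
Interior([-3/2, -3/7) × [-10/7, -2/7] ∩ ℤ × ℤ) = ∅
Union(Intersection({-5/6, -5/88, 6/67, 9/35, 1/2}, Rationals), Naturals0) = Union({-5/6, -5/88, 6/67, 9/35, 1/2}, Naturals0)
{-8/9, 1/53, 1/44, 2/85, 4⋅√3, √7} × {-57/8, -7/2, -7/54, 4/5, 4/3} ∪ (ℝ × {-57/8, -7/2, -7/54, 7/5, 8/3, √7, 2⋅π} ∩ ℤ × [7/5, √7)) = (ℤ × {7/5}) ∪ ({-8/9, 1/53, 1/44, 2/85, 4⋅√3, √7} × {-57/8, -7/2, -7/54, 4/5, 4/3})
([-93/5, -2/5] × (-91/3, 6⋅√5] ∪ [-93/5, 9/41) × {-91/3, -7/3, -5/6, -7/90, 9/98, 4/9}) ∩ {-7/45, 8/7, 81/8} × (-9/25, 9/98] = {-7/45} × {-7/90, 9/98}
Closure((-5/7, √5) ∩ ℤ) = {0, 1, 2}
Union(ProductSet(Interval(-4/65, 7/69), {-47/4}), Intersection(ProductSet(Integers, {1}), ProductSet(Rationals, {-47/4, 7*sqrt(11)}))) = ProductSet(Interval(-4/65, 7/69), {-47/4})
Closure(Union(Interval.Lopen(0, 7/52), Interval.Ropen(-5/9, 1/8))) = Interval(-5/9, 7/52)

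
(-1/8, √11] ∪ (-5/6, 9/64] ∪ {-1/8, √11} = (-5/6, √11]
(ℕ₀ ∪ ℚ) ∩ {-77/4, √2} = {-77/4}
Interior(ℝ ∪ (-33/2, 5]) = (-∞, ∞)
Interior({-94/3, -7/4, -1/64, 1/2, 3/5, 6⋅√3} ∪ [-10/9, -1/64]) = (-10/9, -1/64)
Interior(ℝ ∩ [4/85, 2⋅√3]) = (4/85, 2⋅√3)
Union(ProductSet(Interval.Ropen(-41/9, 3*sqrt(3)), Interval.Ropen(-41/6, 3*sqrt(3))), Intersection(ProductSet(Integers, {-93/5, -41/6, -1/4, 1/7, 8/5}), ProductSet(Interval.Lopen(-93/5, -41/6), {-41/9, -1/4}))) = Union(ProductSet(Interval.Ropen(-41/9, 3*sqrt(3)), Interval.Ropen(-41/6, 3*sqrt(3))), ProductSet(Range(-18, -6, 1), {-1/4}))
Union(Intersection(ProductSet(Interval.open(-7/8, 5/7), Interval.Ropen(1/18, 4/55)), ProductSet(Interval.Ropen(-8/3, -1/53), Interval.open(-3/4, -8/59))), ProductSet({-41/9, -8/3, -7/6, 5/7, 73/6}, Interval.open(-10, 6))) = ProductSet({-41/9, -8/3, -7/6, 5/7, 73/6}, Interval.open(-10, 6))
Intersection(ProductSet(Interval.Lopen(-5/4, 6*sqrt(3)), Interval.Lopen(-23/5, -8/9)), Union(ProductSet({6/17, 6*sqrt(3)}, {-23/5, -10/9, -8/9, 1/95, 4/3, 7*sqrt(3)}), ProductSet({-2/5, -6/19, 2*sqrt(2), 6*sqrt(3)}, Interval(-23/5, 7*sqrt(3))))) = Union(ProductSet({6/17, 6*sqrt(3)}, {-10/9, -8/9}), ProductSet({-2/5, -6/19, 2*sqrt(2), 6*sqrt(3)}, Interval.Lopen(-23/5, -8/9)))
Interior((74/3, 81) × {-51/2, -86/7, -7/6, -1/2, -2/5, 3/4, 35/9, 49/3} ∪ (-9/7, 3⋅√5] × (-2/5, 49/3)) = (-9/7, 3⋅√5) × (-2/5, 49/3)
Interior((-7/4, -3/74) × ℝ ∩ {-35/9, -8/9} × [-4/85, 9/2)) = ∅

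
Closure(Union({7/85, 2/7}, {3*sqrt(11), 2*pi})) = {7/85, 2/7, 3*sqrt(11), 2*pi}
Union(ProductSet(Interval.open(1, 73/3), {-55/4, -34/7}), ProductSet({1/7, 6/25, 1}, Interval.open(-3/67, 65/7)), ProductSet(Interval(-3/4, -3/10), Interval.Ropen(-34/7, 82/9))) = Union(ProductSet({1/7, 6/25, 1}, Interval.open(-3/67, 65/7)), ProductSet(Interval(-3/4, -3/10), Interval.Ropen(-34/7, 82/9)), ProductSet(Interval.open(1, 73/3), {-55/4, -34/7}))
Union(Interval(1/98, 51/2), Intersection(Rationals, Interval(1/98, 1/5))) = Union(Intersection(Interval(1/98, 1/5), Rationals), Interval(1/98, 51/2))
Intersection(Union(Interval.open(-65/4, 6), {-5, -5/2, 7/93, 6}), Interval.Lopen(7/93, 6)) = Interval.Lopen(7/93, 6)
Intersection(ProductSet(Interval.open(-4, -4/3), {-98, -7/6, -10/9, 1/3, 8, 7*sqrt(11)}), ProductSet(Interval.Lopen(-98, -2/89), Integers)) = ProductSet(Interval.open(-4, -4/3), {-98, 8})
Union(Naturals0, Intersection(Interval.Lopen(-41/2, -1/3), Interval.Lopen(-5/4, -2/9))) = Union(Interval.Lopen(-5/4, -1/3), Naturals0)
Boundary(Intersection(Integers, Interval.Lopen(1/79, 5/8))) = EmptySet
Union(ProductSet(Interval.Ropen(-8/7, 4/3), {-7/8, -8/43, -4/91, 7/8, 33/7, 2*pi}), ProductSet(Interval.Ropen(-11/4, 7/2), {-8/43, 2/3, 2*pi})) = Union(ProductSet(Interval.Ropen(-11/4, 7/2), {-8/43, 2/3, 2*pi}), ProductSet(Interval.Ropen(-8/7, 4/3), {-7/8, -8/43, -4/91, 7/8, 33/7, 2*pi}))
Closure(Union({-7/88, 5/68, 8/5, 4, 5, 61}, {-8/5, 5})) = {-8/5, -7/88, 5/68, 8/5, 4, 5, 61}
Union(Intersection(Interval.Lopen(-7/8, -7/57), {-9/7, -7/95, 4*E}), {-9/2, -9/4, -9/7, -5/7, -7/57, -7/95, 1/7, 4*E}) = {-9/2, -9/4, -9/7, -5/7, -7/57, -7/95, 1/7, 4*E}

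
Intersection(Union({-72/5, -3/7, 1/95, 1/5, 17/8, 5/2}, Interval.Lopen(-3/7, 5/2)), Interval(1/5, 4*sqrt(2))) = Interval(1/5, 5/2)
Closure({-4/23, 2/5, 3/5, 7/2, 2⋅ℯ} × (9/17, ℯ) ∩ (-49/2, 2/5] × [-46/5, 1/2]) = ∅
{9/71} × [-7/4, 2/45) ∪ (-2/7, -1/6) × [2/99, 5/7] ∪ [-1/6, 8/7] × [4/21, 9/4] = ({9/71} × [-7/4, 2/45)) ∪ ((-2/7, -1/6) × [2/99, 5/7]) ∪ ([-1/6, 8/7] × [4/21, 9/4])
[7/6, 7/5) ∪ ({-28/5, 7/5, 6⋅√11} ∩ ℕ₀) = [7/6, 7/5)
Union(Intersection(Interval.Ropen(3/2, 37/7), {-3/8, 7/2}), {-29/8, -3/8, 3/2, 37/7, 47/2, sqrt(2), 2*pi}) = {-29/8, -3/8, 3/2, 7/2, 37/7, 47/2, sqrt(2), 2*pi}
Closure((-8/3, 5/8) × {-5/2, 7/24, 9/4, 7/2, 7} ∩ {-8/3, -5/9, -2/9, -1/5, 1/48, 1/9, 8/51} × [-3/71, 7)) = {-5/9, -2/9, -1/5, 1/48, 1/9, 8/51} × {7/24, 9/4, 7/2}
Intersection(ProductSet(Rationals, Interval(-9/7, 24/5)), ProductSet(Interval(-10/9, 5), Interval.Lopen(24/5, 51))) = EmptySet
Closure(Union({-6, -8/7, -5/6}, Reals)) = Reals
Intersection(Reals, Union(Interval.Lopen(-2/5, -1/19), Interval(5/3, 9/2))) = Union(Interval.Lopen(-2/5, -1/19), Interval(5/3, 9/2))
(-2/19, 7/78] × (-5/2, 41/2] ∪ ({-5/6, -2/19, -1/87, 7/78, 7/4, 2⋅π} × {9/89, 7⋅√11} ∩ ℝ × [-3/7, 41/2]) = ((-2/19, 7/78] × (-5/2, 41/2]) ∪ ({-5/6, -2/19, -1/87, 7/78, 7/4, 2⋅π} × {9/89})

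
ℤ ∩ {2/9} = ∅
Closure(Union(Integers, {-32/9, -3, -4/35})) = Union({-32/9, -4/35}, Integers)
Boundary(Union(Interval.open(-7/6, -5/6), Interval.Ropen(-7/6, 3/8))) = {-7/6, 3/8}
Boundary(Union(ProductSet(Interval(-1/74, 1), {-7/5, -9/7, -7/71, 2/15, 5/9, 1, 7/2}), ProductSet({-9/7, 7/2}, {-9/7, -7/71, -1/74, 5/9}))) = Union(ProductSet({-9/7, 7/2}, {-9/7, -7/71, -1/74, 5/9}), ProductSet(Interval(-1/74, 1), {-7/5, -9/7, -7/71, 2/15, 5/9, 1, 7/2}))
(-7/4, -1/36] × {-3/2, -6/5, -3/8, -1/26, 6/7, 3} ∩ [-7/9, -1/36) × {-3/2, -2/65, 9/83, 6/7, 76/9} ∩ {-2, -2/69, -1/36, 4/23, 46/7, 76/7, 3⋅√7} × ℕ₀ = ∅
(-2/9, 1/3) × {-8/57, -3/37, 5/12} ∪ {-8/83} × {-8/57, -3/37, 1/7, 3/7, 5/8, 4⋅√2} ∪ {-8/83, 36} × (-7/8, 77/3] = ({-8/83, 36} × (-7/8, 77/3]) ∪ ((-2/9, 1/3) × {-8/57, -3/37, 5/12})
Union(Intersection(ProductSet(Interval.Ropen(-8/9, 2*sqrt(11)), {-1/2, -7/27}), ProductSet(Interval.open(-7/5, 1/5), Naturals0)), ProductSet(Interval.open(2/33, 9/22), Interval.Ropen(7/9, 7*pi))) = ProductSet(Interval.open(2/33, 9/22), Interval.Ropen(7/9, 7*pi))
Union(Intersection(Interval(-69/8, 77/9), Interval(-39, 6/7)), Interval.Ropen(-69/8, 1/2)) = Interval(-69/8, 6/7)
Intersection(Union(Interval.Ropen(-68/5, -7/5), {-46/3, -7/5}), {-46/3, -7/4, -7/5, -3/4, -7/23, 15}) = {-46/3, -7/4, -7/5}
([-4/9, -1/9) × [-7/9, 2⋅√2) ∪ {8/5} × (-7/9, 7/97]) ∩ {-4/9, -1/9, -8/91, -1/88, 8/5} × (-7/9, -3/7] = {-4/9, 8/5} × (-7/9, -3/7]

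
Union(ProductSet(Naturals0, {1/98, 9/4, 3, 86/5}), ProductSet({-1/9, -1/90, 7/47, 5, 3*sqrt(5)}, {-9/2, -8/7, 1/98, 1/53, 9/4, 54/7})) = Union(ProductSet({-1/9, -1/90, 7/47, 5, 3*sqrt(5)}, {-9/2, -8/7, 1/98, 1/53, 9/4, 54/7}), ProductSet(Naturals0, {1/98, 9/4, 3, 86/5}))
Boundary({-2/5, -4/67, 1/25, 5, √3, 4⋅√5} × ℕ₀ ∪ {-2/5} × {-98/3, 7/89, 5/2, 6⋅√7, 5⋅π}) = ({-2/5} × {-98/3, 7/89, 5/2, 6⋅√7, 5⋅π}) ∪ ({-2/5, -4/67, 1/25, 5, √3, 4⋅√5} × ℕ₀)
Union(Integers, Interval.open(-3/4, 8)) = Union(Integers, Interval.Lopen(-3/4, 8))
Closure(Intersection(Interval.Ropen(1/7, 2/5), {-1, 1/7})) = {1/7}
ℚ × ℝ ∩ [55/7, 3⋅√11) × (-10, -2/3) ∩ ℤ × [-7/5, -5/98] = {8, 9} × [-7/5, -2/3)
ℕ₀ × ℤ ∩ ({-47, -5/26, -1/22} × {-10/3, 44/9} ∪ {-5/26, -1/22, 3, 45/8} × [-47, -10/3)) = {3} × {-47, -46, …, -4}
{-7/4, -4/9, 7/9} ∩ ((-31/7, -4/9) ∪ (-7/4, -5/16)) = {-7/4, -4/9}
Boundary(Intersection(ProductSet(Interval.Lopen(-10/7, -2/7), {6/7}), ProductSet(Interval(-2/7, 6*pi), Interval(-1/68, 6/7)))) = ProductSet({-2/7}, {6/7})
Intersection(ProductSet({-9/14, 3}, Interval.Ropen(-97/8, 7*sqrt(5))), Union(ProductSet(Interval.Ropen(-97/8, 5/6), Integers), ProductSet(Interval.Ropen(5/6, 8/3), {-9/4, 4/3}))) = ProductSet({-9/14}, Range(-12, 16, 1))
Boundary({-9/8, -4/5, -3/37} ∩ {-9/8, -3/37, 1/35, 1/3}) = {-9/8, -3/37}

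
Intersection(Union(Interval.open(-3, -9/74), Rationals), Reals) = Union(Interval(-3, -9/74), Rationals)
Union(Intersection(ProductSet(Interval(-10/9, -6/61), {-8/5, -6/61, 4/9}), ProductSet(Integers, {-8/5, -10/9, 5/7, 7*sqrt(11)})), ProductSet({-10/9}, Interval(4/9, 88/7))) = Union(ProductSet({-10/9}, Interval(4/9, 88/7)), ProductSet(Range(-1, 0, 1), {-8/5}))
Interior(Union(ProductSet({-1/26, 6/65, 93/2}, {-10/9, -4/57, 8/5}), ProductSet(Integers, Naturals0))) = EmptySet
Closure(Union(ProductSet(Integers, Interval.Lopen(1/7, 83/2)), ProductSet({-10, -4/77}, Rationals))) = Union(ProductSet({-10, -4/77}, Reals), ProductSet(Integers, Interval(1/7, 83/2)))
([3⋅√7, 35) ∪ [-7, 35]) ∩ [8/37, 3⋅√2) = [8/37, 3⋅√2)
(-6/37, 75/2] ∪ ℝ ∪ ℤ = (-∞, ∞)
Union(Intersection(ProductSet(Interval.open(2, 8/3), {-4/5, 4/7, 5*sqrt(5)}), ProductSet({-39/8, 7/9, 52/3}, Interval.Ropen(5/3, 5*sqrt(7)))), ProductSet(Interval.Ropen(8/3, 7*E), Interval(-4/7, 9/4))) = ProductSet(Interval.Ropen(8/3, 7*E), Interval(-4/7, 9/4))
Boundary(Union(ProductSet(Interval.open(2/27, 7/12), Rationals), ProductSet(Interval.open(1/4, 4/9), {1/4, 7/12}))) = ProductSet(Interval(2/27, 7/12), Reals)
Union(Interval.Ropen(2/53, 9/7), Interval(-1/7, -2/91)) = Union(Interval(-1/7, -2/91), Interval.Ropen(2/53, 9/7))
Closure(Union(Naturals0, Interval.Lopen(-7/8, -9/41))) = Union(Complement(Naturals0, Interval.open(-7/8, -9/41)), Interval(-7/8, -9/41), Naturals0)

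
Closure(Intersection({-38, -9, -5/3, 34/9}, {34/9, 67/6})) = {34/9}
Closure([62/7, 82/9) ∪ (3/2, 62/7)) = [3/2, 82/9]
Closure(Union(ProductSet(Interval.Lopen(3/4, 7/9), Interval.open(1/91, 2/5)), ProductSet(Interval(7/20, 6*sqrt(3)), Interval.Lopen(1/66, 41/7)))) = Union(ProductSet({7/20, 6*sqrt(3)}, Interval(1/66, 41/7)), ProductSet({3/4, 7/9}, Interval(1/91, 1/66)), ProductSet(Interval(7/20, 6*sqrt(3)), Interval.Lopen(1/66, 41/7)), ProductSet(Interval(3/4, 7/9), {1/91}), ProductSet(Interval.Lopen(3/4, 7/9), Interval.open(1/91, 2/5)), ProductSet(Union(Interval(7/20, 3/4), Interval(7/9, 6*sqrt(3))), {1/66, 41/7}))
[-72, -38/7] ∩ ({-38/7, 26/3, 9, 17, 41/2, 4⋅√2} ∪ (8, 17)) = {-38/7}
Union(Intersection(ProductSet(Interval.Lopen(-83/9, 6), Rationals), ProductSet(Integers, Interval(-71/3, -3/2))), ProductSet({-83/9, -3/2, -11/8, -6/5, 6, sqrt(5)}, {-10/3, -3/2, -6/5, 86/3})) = Union(ProductSet({-83/9, -3/2, -11/8, -6/5, 6, sqrt(5)}, {-10/3, -3/2, -6/5, 86/3}), ProductSet(Range(-9, 7, 1), Intersection(Interval(-71/3, -3/2), Rationals)))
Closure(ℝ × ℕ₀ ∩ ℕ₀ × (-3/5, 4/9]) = ℕ₀ × {0}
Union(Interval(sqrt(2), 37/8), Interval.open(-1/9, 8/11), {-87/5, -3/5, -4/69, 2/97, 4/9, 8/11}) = Union({-87/5, -3/5}, Interval.Lopen(-1/9, 8/11), Interval(sqrt(2), 37/8))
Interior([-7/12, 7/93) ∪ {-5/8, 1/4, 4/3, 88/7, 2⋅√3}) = (-7/12, 7/93)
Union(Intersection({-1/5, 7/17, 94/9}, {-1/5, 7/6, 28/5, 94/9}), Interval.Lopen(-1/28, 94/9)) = Union({-1/5}, Interval.Lopen(-1/28, 94/9))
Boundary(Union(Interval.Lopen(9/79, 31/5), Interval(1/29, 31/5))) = {1/29, 31/5}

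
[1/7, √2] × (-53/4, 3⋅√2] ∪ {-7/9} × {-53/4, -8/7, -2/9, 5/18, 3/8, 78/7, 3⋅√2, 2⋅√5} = ([1/7, √2] × (-53/4, 3⋅√2]) ∪ ({-7/9} × {-53/4, -8/7, -2/9, 5/18, 3/8, 78/7, 3⋅√2, 2⋅√5})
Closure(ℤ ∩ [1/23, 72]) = {1, 2, …, 72}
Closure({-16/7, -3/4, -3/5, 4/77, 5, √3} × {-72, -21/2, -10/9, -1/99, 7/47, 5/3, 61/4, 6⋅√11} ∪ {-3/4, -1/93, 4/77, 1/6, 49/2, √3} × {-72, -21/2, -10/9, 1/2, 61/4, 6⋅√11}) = ({-3/4, -1/93, 4/77, 1/6, 49/2, √3} × {-72, -21/2, -10/9, 1/2, 61/4, 6⋅√11}) ∪ ({-16/7, -3/4, -3/5, 4/77, 5, √3} × {-72, -21/2, -10/9, -1/99, 7/47, 5/3, 61/4, 6⋅√11})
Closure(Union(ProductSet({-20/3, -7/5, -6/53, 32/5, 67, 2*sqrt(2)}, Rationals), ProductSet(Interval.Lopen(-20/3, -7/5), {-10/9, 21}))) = Union(ProductSet({-20/3, -7/5, -6/53, 32/5, 67, 2*sqrt(2)}, Reals), ProductSet(Interval(-20/3, -7/5), {-10/9, 21}))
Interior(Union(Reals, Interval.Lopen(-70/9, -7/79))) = Interval(-oo, oo)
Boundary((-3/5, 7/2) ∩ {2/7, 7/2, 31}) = {2/7}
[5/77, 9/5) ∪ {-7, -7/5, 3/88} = {-7, -7/5, 3/88} ∪ [5/77, 9/5)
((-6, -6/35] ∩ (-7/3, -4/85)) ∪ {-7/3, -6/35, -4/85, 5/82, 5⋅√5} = [-7/3, -6/35] ∪ {-4/85, 5/82, 5⋅√5}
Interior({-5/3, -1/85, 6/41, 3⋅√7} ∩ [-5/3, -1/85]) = ∅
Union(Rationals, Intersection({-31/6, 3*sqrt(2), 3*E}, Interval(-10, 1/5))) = Rationals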